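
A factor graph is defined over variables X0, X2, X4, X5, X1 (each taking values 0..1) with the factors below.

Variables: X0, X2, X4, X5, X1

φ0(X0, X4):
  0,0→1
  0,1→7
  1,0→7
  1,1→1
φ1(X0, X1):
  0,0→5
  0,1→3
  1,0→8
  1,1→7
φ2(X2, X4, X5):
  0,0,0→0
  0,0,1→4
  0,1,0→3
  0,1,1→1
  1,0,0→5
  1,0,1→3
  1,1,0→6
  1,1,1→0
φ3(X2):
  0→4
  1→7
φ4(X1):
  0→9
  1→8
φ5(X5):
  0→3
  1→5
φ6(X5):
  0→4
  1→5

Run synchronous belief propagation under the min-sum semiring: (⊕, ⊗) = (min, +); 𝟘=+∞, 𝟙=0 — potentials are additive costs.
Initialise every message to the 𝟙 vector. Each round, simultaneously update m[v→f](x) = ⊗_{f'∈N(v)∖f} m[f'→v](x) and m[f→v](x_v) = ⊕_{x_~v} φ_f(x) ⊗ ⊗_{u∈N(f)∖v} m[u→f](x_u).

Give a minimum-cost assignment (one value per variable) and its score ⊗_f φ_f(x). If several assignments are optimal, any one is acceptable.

init: all messages = 𝟙 over 2 values
r1 m[φ0→X0] = [1, 1]
r1 m[φ0→X4] = [1, 1]
r1 m[φ1→X0] = [3, 7]
r1 m[φ1→X1] = [5, 3]
r1 m[φ2→X2] = [0, 0]
r1 m[φ2→X4] = [0, 0]
r1 m[φ2→X5] = [0, 0]
r1 m[φ3→X2] = [4, 7]
r1 m[φ4→X1] = [9, 8]
r1 m[φ5→X5] = [3, 5]
r1 m[φ6→X5] = [4, 5]
r1 m[X0→φ0] = [0, 0]
r1 m[X0→φ1] = [0, 0]
r1 m[X2→φ2] = [0, 0]
r1 m[X2→φ3] = [0, 0]
r1 m[X4→φ0] = [0, 0]
r1 m[X4→φ2] = [0, 0]
r1 m[X5→φ2] = [0, 0]
r1 m[X5→φ5] = [0, 0]
r1 m[X5→φ6] = [0, 0]
r1 m[X1→φ1] = [0, 0]
r1 m[X1→φ4] = [0, 0]
r2 m[φ0→X0] = [1, 1]
r2 m[φ0→X4] = [1, 1]
r2 m[φ1→X0] = [3, 7]
r2 m[φ1→X1] = [5, 3]
r2 m[φ2→X2] = [0, 0]
r2 m[φ2→X4] = [0, 0]
r2 m[φ2→X5] = [0, 0]
r2 m[φ3→X2] = [4, 7]
r2 m[φ4→X1] = [9, 8]
r2 m[φ5→X5] = [3, 5]
r2 m[φ6→X5] = [4, 5]
r2 m[X0→φ0] = [3, 7]
r2 m[X0→φ1] = [1, 1]
r2 m[X2→φ2] = [4, 7]
r2 m[X2→φ3] = [0, 0]
r2 m[X4→φ0] = [0, 0]
r2 m[X4→φ2] = [1, 1]
r2 m[X5→φ2] = [7, 10]
r2 m[X5→φ5] = [4, 5]
r2 m[X5→φ6] = [3, 5]
r2 m[X1→φ1] = [9, 8]
r2 m[X1→φ4] = [5, 3]
r3 m[φ0→X0] = [1, 1]
r3 m[φ0→X4] = [4, 8]
r3 m[φ1→X0] = [11, 15]
r3 m[φ1→X1] = [6, 4]
r3 m[φ2→X2] = [8, 11]
r3 m[φ2→X4] = [11, 14]
r3 m[φ2→X5] = [5, 6]
r3 m[φ3→X2] = [4, 7]
r3 m[φ4→X1] = [9, 8]
r3 m[φ5→X5] = [3, 5]
r3 m[φ6→X5] = [4, 5]
r3 m[X0→φ0] = [3, 7]
r3 m[X0→φ1] = [1, 1]
r3 m[X2→φ2] = [4, 7]
r3 m[X2→φ3] = [0, 0]
r3 m[X4→φ0] = [0, 0]
r3 m[X4→φ2] = [1, 1]
r3 m[X5→φ2] = [7, 10]
r3 m[X5→φ5] = [4, 5]
r3 m[X5→φ6] = [3, 5]
r3 m[X1→φ1] = [9, 8]
r3 m[X1→φ4] = [5, 3]
r4 m[φ0→X0] = [1, 1]
r4 m[φ0→X4] = [4, 8]
r4 m[φ1→X0] = [11, 15]
r4 m[φ1→X1] = [6, 4]
r4 m[φ2→X2] = [8, 11]
r4 m[φ2→X4] = [11, 14]
r4 m[φ2→X5] = [5, 6]
r4 m[φ3→X2] = [4, 7]
r4 m[φ4→X1] = [9, 8]
r4 m[φ5→X5] = [3, 5]
r4 m[φ6→X5] = [4, 5]
r4 m[X0→φ0] = [11, 15]
r4 m[X0→φ1] = [1, 1]
r4 m[X2→φ2] = [4, 7]
r4 m[X2→φ3] = [8, 11]
r4 m[X4→φ0] = [11, 14]
r4 m[X4→φ2] = [4, 8]
r4 m[X5→φ2] = [7, 10]
r4 m[X5→φ5] = [9, 11]
r4 m[X5→φ6] = [8, 11]
r4 m[X1→φ1] = [9, 8]
r4 m[X1→φ4] = [6, 4]
r5 m[φ0→X0] = [12, 15]
r5 m[φ0→X4] = [12, 16]
r5 m[φ1→X0] = [11, 15]
r5 m[φ1→X1] = [6, 4]
r5 m[φ2→X2] = [11, 16]
r5 m[φ2→X4] = [11, 14]
r5 m[φ2→X5] = [8, 12]
r5 m[φ3→X2] = [4, 7]
r5 m[φ4→X1] = [9, 8]
r5 m[φ5→X5] = [3, 5]
r5 m[φ6→X5] = [4, 5]
r5 m[X0→φ0] = [11, 15]
r5 m[X0→φ1] = [1, 1]
r5 m[X2→φ2] = [4, 7]
r5 m[X2→φ3] = [8, 11]
r5 m[X4→φ0] = [11, 14]
r5 m[X4→φ2] = [4, 8]
r5 m[X5→φ2] = [7, 10]
r5 m[X5→φ5] = [9, 11]
r5 m[X5→φ6] = [8, 11]
r5 m[X1→φ1] = [9, 8]
r5 m[X1→φ4] = [6, 4]
r6 m[φ0→X0] = [12, 15]
r6 m[φ0→X4] = [12, 16]
r6 m[φ1→X0] = [11, 15]
r6 m[φ1→X1] = [6, 4]
r6 m[φ2→X2] = [11, 16]
r6 m[φ2→X4] = [11, 14]
r6 m[φ2→X5] = [8, 12]
r6 m[φ3→X2] = [4, 7]
r6 m[φ4→X1] = [9, 8]
r6 m[φ5→X5] = [3, 5]
r6 m[φ6→X5] = [4, 5]
r6 m[X0→φ0] = [11, 15]
r6 m[X0→φ1] = [12, 15]
r6 m[X2→φ2] = [4, 7]
r6 m[X2→φ3] = [11, 16]
r6 m[X4→φ0] = [11, 14]
r6 m[X4→φ2] = [12, 16]
r6 m[X5→φ2] = [7, 10]
r6 m[X5→φ5] = [12, 17]
r6 m[X5→φ6] = [11, 17]
r6 m[X1→φ1] = [9, 8]
r6 m[X1→φ4] = [6, 4]
r7 m[φ0→X0] = [12, 15]
r7 m[φ0→X4] = [12, 16]
r7 m[φ1→X0] = [11, 15]
r7 m[φ1→X1] = [17, 15]
r7 m[φ2→X2] = [19, 24]
r7 m[φ2→X4] = [11, 14]
r7 m[φ2→X5] = [16, 20]
r7 m[φ3→X2] = [4, 7]
r7 m[φ4→X1] = [9, 8]
r7 m[φ5→X5] = [3, 5]
r7 m[φ6→X5] = [4, 5]
r7 m[X0→φ0] = [11, 15]
r7 m[X0→φ1] = [12, 15]
r7 m[X2→φ2] = [4, 7]
r7 m[X2→φ3] = [11, 16]
r7 m[X4→φ0] = [11, 14]
r7 m[X4→φ2] = [12, 16]
r7 m[X5→φ2] = [7, 10]
r7 m[X5→φ5] = [12, 17]
r7 m[X5→φ6] = [11, 17]
r7 m[X1→φ1] = [9, 8]
r7 m[X1→φ4] = [6, 4]
r8 m[φ0→X0] = [12, 15]
r8 m[φ0→X4] = [12, 16]
r8 m[φ1→X0] = [11, 15]
r8 m[φ1→X1] = [17, 15]
r8 m[φ2→X2] = [19, 24]
r8 m[φ2→X4] = [11, 14]
r8 m[φ2→X5] = [16, 20]
r8 m[φ3→X2] = [4, 7]
r8 m[φ4→X1] = [9, 8]
r8 m[φ5→X5] = [3, 5]
r8 m[φ6→X5] = [4, 5]
r8 m[X0→φ0] = [11, 15]
r8 m[X0→φ1] = [12, 15]
r8 m[X2→φ2] = [4, 7]
r8 m[X2→φ3] = [19, 24]
r8 m[X4→φ0] = [11, 14]
r8 m[X4→φ2] = [12, 16]
r8 m[X5→φ2] = [7, 10]
r8 m[X5→φ5] = [20, 25]
r8 m[X5→φ6] = [19, 25]
r8 m[X1→φ1] = [9, 8]
r8 m[X1→φ4] = [17, 15]
r9 m[φ0→X0] = [12, 15]
r9 m[φ0→X4] = [12, 16]
r9 m[φ1→X0] = [11, 15]
r9 m[φ1→X1] = [17, 15]
r9 m[φ2→X2] = [19, 24]
r9 m[φ2→X4] = [11, 14]
r9 m[φ2→X5] = [16, 20]
r9 m[φ3→X2] = [4, 7]
r9 m[φ4→X1] = [9, 8]
r9 m[φ5→X5] = [3, 5]
r9 m[φ6→X5] = [4, 5]
r9 m[X0→φ0] = [11, 15]
r9 m[X0→φ1] = [12, 15]
r9 m[X2→φ2] = [4, 7]
r9 m[X2→φ3] = [19, 24]
r9 m[X4→φ0] = [11, 14]
r9 m[X4→φ2] = [12, 16]
r9 m[X5→φ2] = [7, 10]
r9 m[X5→φ5] = [20, 25]
r9 m[X5→φ6] = [19, 25]
r9 m[X1→φ1] = [9, 8]
r9 m[X1→φ4] = [17, 15]
fixed point reached at round 9
traceback from X0: (X0=0, X2=0, X4=0, X5=0, X1=1), score=23

assignment: (X0=0, X2=0, X4=0, X5=0, X1=1); score = 23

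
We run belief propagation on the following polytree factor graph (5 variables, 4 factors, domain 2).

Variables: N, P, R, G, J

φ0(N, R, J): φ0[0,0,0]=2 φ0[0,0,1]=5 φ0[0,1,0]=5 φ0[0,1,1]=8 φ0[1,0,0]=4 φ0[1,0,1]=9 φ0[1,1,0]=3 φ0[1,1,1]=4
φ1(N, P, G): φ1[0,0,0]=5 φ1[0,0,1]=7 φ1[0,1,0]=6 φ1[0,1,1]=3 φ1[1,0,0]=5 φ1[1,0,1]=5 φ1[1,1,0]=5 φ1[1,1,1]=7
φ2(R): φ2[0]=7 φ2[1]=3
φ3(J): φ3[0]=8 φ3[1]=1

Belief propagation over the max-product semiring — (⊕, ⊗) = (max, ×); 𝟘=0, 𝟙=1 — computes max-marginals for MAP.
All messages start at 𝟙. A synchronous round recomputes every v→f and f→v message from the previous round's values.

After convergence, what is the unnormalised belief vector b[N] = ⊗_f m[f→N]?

init: all messages = 𝟙 over 2 values
r1 m[φ0→N] = [8, 9]
r1 m[φ0→R] = [9, 8]
r1 m[φ0→J] = [5, 9]
r1 m[φ1→N] = [7, 7]
r1 m[φ1→P] = [7, 7]
r1 m[φ1→G] = [6, 7]
r1 m[φ2→R] = [7, 3]
r1 m[φ3→J] = [8, 1]
r1 m[N→φ0] = [1, 1]
r1 m[N→φ1] = [1, 1]
r1 m[P→φ1] = [1, 1]
r1 m[R→φ0] = [1, 1]
r1 m[R→φ2] = [1, 1]
r1 m[G→φ1] = [1, 1]
r1 m[J→φ0] = [1, 1]
r1 m[J→φ3] = [1, 1]
r2 m[φ0→N] = [8, 9]
r2 m[φ0→R] = [9, 8]
r2 m[φ0→J] = [5, 9]
r2 m[φ1→N] = [7, 7]
r2 m[φ1→P] = [7, 7]
r2 m[φ1→G] = [6, 7]
r2 m[φ2→R] = [7, 3]
r2 m[φ3→J] = [8, 1]
r2 m[N→φ0] = [7, 7]
r2 m[N→φ1] = [8, 9]
r2 m[P→φ1] = [1, 1]
r2 m[R→φ0] = [7, 3]
r2 m[R→φ2] = [9, 8]
r2 m[G→φ1] = [1, 1]
r2 m[J→φ0] = [8, 1]
r2 m[J→φ3] = [5, 9]
r3 m[φ0→N] = [120, 224]
r3 m[φ0→R] = [224, 280]
r3 m[φ0→J] = [196, 441]
r3 m[φ1→N] = [7, 7]
r3 m[φ1→P] = [56, 63]
r3 m[φ1→G] = [48, 63]
r3 m[φ2→R] = [7, 3]
r3 m[φ3→J] = [8, 1]
r3 m[N→φ0] = [7, 7]
r3 m[N→φ1] = [8, 9]
r3 m[P→φ1] = [1, 1]
r3 m[R→φ0] = [7, 3]
r3 m[R→φ2] = [9, 8]
r3 m[G→φ1] = [1, 1]
r3 m[J→φ0] = [8, 1]
r3 m[J→φ3] = [5, 9]
r4 m[φ0→N] = [120, 224]
r4 m[φ0→R] = [224, 280]
r4 m[φ0→J] = [196, 441]
r4 m[φ1→N] = [7, 7]
r4 m[φ1→P] = [56, 63]
r4 m[φ1→G] = [48, 63]
r4 m[φ2→R] = [7, 3]
r4 m[φ3→J] = [8, 1]
r4 m[N→φ0] = [7, 7]
r4 m[N→φ1] = [120, 224]
r4 m[P→φ1] = [1, 1]
r4 m[R→φ0] = [7, 3]
r4 m[R→φ2] = [224, 280]
r4 m[G→φ1] = [1, 1]
r4 m[J→φ0] = [8, 1]
r4 m[J→φ3] = [196, 441]
r5 m[φ0→N] = [120, 224]
r5 m[φ0→R] = [224, 280]
r5 m[φ0→J] = [196, 441]
r5 m[φ1→N] = [7, 7]
r5 m[φ1→P] = [1120, 1568]
r5 m[φ1→G] = [1120, 1568]
r5 m[φ2→R] = [7, 3]
r5 m[φ3→J] = [8, 1]
r5 m[N→φ0] = [7, 7]
r5 m[N→φ1] = [120, 224]
r5 m[P→φ1] = [1, 1]
r5 m[R→φ0] = [7, 3]
r5 m[R→φ2] = [224, 280]
r5 m[G→φ1] = [1, 1]
r5 m[J→φ0] = [8, 1]
r5 m[J→φ3] = [196, 441]
r6 m[φ0→N] = [120, 224]
r6 m[φ0→R] = [224, 280]
r6 m[φ0→J] = [196, 441]
r6 m[φ1→N] = [7, 7]
r6 m[φ1→P] = [1120, 1568]
r6 m[φ1→G] = [1120, 1568]
r6 m[φ2→R] = [7, 3]
r6 m[φ3→J] = [8, 1]
r6 m[N→φ0] = [7, 7]
r6 m[N→φ1] = [120, 224]
r6 m[P→φ1] = [1, 1]
r6 m[R→φ0] = [7, 3]
r6 m[R→φ2] = [224, 280]
r6 m[G→φ1] = [1, 1]
r6 m[J→φ0] = [8, 1]
r6 m[J→φ3] = [196, 441]
fixed point reached at round 6
b[N] = ⊗ incoming = [840, 1568]

b[N] = [840, 1568]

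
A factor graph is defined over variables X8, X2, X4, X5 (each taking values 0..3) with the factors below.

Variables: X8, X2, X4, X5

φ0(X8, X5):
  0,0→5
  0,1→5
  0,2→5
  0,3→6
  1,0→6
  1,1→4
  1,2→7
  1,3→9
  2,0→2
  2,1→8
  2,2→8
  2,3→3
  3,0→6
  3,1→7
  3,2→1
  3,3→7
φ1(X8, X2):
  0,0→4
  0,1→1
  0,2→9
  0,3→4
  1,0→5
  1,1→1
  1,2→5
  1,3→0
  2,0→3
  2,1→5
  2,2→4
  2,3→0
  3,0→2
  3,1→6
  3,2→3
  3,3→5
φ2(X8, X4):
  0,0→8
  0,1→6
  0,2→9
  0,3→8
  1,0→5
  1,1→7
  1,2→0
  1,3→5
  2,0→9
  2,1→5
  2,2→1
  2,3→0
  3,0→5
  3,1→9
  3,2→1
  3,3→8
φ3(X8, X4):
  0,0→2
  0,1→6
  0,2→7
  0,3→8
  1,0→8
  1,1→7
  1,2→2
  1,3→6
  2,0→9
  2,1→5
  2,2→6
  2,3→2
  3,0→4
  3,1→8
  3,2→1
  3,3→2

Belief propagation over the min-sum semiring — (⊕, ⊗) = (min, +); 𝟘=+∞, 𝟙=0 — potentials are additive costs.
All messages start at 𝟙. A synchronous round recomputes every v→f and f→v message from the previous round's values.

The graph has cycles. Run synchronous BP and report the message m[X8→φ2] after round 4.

message @ round 4 = [13, 6, 4, 4]

init: all messages = 𝟙 over 4 values
r1 m[φ0→X8] = [5, 4, 2, 1]
r1 m[φ0→X5] = [2, 4, 1, 3]
r1 m[φ1→X8] = [1, 0, 0, 2]
r1 m[φ1→X2] = [2, 1, 3, 0]
r1 m[φ2→X8] = [6, 0, 0, 1]
r1 m[φ2→X4] = [5, 5, 0, 0]
r1 m[φ3→X8] = [2, 2, 2, 1]
r1 m[φ3→X4] = [2, 5, 1, 2]
r1 m[X8→φ0] = [0, 0, 0, 0]
r1 m[X8→φ1] = [0, 0, 0, 0]
r1 m[X8→φ2] = [0, 0, 0, 0]
r1 m[X8→φ3] = [0, 0, 0, 0]
r1 m[X2→φ1] = [0, 0, 0, 0]
r1 m[X4→φ2] = [0, 0, 0, 0]
r1 m[X4→φ3] = [0, 0, 0, 0]
r1 m[X5→φ0] = [0, 0, 0, 0]
r2 m[φ0→X8] = [5, 4, 2, 1]
r2 m[φ0→X5] = [2, 4, 1, 3]
r2 m[φ1→X8] = [1, 0, 0, 2]
r2 m[φ1→X2] = [2, 1, 3, 0]
r2 m[φ2→X8] = [6, 0, 0, 1]
r2 m[φ2→X4] = [5, 5, 0, 0]
r2 m[φ3→X8] = [2, 2, 2, 1]
r2 m[φ3→X4] = [2, 5, 1, 2]
r2 m[X8→φ0] = [9, 2, 2, 4]
r2 m[X8→φ1] = [13, 6, 4, 3]
r2 m[X8→φ2] = [8, 6, 4, 4]
r2 m[X8→φ3] = [12, 4, 2, 4]
r2 m[X2→φ1] = [0, 0, 0, 0]
r2 m[X4→φ2] = [2, 5, 1, 2]
r2 m[X4→φ3] = [5, 5, 0, 0]
r2 m[X5→φ0] = [0, 0, 0, 0]
r3 m[φ0→X8] = [5, 4, 2, 1]
r3 m[φ0→X5] = [4, 6, 5, 5]
r3 m[φ1→X8] = [1, 0, 0, 2]
r3 m[φ1→X2] = [5, 7, 6, 4]
r3 m[φ2→X8] = [10, 1, 2, 2]
r3 m[φ2→X4] = [9, 9, 5, 4]
r3 m[φ3→X8] = [7, 2, 2, 1]
r3 m[φ3→X4] = [8, 7, 5, 4]
r3 m[X8→φ0] = [9, 2, 2, 4]
r3 m[X8→φ1] = [13, 6, 4, 3]
r3 m[X8→φ2] = [8, 6, 4, 4]
r3 m[X8→φ3] = [12, 4, 2, 4]
r3 m[X2→φ1] = [0, 0, 0, 0]
r3 m[X4→φ2] = [2, 5, 1, 2]
r3 m[X4→φ3] = [5, 5, 0, 0]
r3 m[X5→φ0] = [0, 0, 0, 0]
r4 m[φ0→X8] = [5, 4, 2, 1]
r4 m[φ0→X5] = [4, 6, 5, 5]
r4 m[φ1→X8] = [1, 0, 0, 2]
r4 m[φ1→X2] = [5, 7, 6, 4]
r4 m[φ2→X8] = [10, 1, 2, 2]
r4 m[φ2→X4] = [9, 9, 5, 4]
r4 m[φ3→X8] = [7, 2, 2, 1]
r4 m[φ3→X4] = [8, 7, 5, 4]
r4 m[X8→φ0] = [18, 3, 4, 5]
r4 m[X8→φ1] = [22, 7, 6, 4]
r4 m[X8→φ2] = [13, 6, 4, 4]
r4 m[X8→φ3] = [16, 5, 4, 5]
r4 m[X2→φ1] = [0, 0, 0, 0]
r4 m[X4→φ2] = [8, 7, 5, 4]
r4 m[X4→φ3] = [9, 9, 5, 4]
r4 m[X5→φ0] = [0, 0, 0, 0]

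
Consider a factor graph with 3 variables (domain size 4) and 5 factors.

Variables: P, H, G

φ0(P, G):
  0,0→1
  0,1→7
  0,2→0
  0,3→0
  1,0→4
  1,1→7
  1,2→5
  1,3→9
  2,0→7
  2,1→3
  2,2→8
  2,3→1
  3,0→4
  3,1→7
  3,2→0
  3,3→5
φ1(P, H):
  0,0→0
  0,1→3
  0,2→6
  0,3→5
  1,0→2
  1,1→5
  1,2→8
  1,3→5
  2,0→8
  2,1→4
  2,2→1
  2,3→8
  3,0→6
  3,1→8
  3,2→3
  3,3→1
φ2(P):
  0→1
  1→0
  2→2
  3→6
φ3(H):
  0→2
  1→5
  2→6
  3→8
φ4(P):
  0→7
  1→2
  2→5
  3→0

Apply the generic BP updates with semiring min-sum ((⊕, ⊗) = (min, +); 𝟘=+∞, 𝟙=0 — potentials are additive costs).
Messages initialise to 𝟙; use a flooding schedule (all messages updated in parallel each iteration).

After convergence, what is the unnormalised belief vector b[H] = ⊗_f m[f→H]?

init: all messages = 𝟙 over 4 values
r1 m[φ0→P] = [0, 4, 1, 0]
r1 m[φ0→G] = [1, 3, 0, 0]
r1 m[φ1→P] = [0, 2, 1, 1]
r1 m[φ1→H] = [0, 3, 1, 1]
r1 m[φ2→P] = [1, 0, 2, 6]
r1 m[φ3→H] = [2, 5, 6, 8]
r1 m[φ4→P] = [7, 2, 5, 0]
r1 m[P→φ0] = [0, 0, 0, 0]
r1 m[P→φ1] = [0, 0, 0, 0]
r1 m[P→φ2] = [0, 0, 0, 0]
r1 m[P→φ4] = [0, 0, 0, 0]
r1 m[H→φ1] = [0, 0, 0, 0]
r1 m[H→φ3] = [0, 0, 0, 0]
r1 m[G→φ0] = [0, 0, 0, 0]
r2 m[φ0→P] = [0, 4, 1, 0]
r2 m[φ0→G] = [1, 3, 0, 0]
r2 m[φ1→P] = [0, 2, 1, 1]
r2 m[φ1→H] = [0, 3, 1, 1]
r2 m[φ2→P] = [1, 0, 2, 6]
r2 m[φ3→H] = [2, 5, 6, 8]
r2 m[φ4→P] = [7, 2, 5, 0]
r2 m[P→φ0] = [8, 4, 8, 7]
r2 m[P→φ1] = [8, 6, 8, 6]
r2 m[P→φ2] = [7, 8, 7, 1]
r2 m[P→φ4] = [1, 6, 4, 7]
r2 m[H→φ1] = [2, 5, 6, 8]
r2 m[H→φ3] = [0, 3, 1, 1]
r2 m[G→φ0] = [0, 0, 0, 0]
r3 m[φ0→P] = [0, 4, 1, 0]
r3 m[φ0→G] = [8, 11, 7, 8]
r3 m[φ1→P] = [2, 4, 7, 8]
r3 m[φ1→H] = [8, 11, 9, 7]
r3 m[φ2→P] = [1, 0, 2, 6]
r3 m[φ3→H] = [2, 5, 6, 8]
r3 m[φ4→P] = [7, 2, 5, 0]
r3 m[P→φ0] = [8, 4, 8, 7]
r3 m[P→φ1] = [8, 6, 8, 6]
r3 m[P→φ2] = [7, 8, 7, 1]
r3 m[P→φ4] = [1, 6, 4, 7]
r3 m[H→φ1] = [2, 5, 6, 8]
r3 m[H→φ3] = [0, 3, 1, 1]
r3 m[G→φ0] = [0, 0, 0, 0]
r4 m[φ0→P] = [0, 4, 1, 0]
r4 m[φ0→G] = [8, 11, 7, 8]
r4 m[φ1→P] = [2, 4, 7, 8]
r4 m[φ1→H] = [8, 11, 9, 7]
r4 m[φ2→P] = [1, 0, 2, 6]
r4 m[φ3→H] = [2, 5, 6, 8]
r4 m[φ4→P] = [7, 2, 5, 0]
r4 m[P→φ0] = [10, 6, 14, 14]
r4 m[P→φ1] = [8, 6, 8, 6]
r4 m[P→φ2] = [9, 10, 13, 8]
r4 m[P→φ4] = [3, 8, 10, 14]
r4 m[H→φ1] = [2, 5, 6, 8]
r4 m[H→φ3] = [8, 11, 9, 7]
r4 m[G→φ0] = [0, 0, 0, 0]
r5 m[φ0→P] = [0, 4, 1, 0]
r5 m[φ0→G] = [10, 13, 10, 10]
r5 m[φ1→P] = [2, 4, 7, 8]
r5 m[φ1→H] = [8, 11, 9, 7]
r5 m[φ2→P] = [1, 0, 2, 6]
r5 m[φ3→H] = [2, 5, 6, 8]
r5 m[φ4→P] = [7, 2, 5, 0]
r5 m[P→φ0] = [10, 6, 14, 14]
r5 m[P→φ1] = [8, 6, 8, 6]
r5 m[P→φ2] = [9, 10, 13, 8]
r5 m[P→φ4] = [3, 8, 10, 14]
r5 m[H→φ1] = [2, 5, 6, 8]
r5 m[H→φ3] = [8, 11, 9, 7]
r5 m[G→φ0] = [0, 0, 0, 0]
r6 m[φ0→P] = [0, 4, 1, 0]
r6 m[φ0→G] = [10, 13, 10, 10]
r6 m[φ1→P] = [2, 4, 7, 8]
r6 m[φ1→H] = [8, 11, 9, 7]
r6 m[φ2→P] = [1, 0, 2, 6]
r6 m[φ3→H] = [2, 5, 6, 8]
r6 m[φ4→P] = [7, 2, 5, 0]
r6 m[P→φ0] = [10, 6, 14, 14]
r6 m[P→φ1] = [8, 6, 8, 6]
r6 m[P→φ2] = [9, 10, 13, 8]
r6 m[P→φ4] = [3, 8, 10, 14]
r6 m[H→φ1] = [2, 5, 6, 8]
r6 m[H→φ3] = [8, 11, 9, 7]
r6 m[G→φ0] = [0, 0, 0, 0]
fixed point reached at round 6
b[H] = ⊗ incoming = [10, 16, 15, 15]

b[H] = [10, 16, 15, 15]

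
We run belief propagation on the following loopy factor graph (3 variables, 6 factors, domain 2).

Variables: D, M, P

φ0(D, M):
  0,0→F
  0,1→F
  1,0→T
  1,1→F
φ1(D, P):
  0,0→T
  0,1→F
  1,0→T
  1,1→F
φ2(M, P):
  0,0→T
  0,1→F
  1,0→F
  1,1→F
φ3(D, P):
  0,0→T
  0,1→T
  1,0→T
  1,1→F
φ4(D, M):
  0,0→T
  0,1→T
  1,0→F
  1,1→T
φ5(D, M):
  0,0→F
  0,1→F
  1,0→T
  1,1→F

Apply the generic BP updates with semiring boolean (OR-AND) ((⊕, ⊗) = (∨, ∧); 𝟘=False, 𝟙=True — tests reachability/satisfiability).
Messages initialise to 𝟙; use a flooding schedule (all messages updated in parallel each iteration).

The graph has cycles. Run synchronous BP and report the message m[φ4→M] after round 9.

message @ round 9 = [F, F]

init: all messages = 𝟙 over 2 values
r1 m[φ0→D] = [F, T]
r1 m[φ0→M] = [T, F]
r1 m[φ1→D] = [T, T]
r1 m[φ1→P] = [T, F]
r1 m[φ2→M] = [T, F]
r1 m[φ2→P] = [T, F]
r1 m[φ3→D] = [T, T]
r1 m[φ3→P] = [T, T]
r1 m[φ4→D] = [T, T]
r1 m[φ4→M] = [T, T]
r1 m[φ5→D] = [F, T]
r1 m[φ5→M] = [T, F]
r1 m[D→φ0] = [T, T]
r1 m[D→φ1] = [T, T]
r1 m[D→φ3] = [T, T]
r1 m[D→φ4] = [T, T]
r1 m[D→φ5] = [T, T]
r1 m[M→φ0] = [T, T]
r1 m[M→φ2] = [T, T]
r1 m[M→φ4] = [T, T]
r1 m[M→φ5] = [T, T]
r1 m[P→φ1] = [T, T]
r1 m[P→φ2] = [T, T]
r1 m[P→φ3] = [T, T]
r2 m[φ0→D] = [F, T]
r2 m[φ0→M] = [T, F]
r2 m[φ1→D] = [T, T]
r2 m[φ1→P] = [T, F]
r2 m[φ2→M] = [T, F]
r2 m[φ2→P] = [T, F]
r2 m[φ3→D] = [T, T]
r2 m[φ3→P] = [T, T]
r2 m[φ4→D] = [T, T]
r2 m[φ4→M] = [T, T]
r2 m[φ5→D] = [F, T]
r2 m[φ5→M] = [T, F]
r2 m[D→φ0] = [F, T]
r2 m[D→φ1] = [F, T]
r2 m[D→φ3] = [F, T]
r2 m[D→φ4] = [F, T]
r2 m[D→φ5] = [F, T]
r2 m[M→φ0] = [T, F]
r2 m[M→φ2] = [T, F]
r2 m[M→φ4] = [T, F]
r2 m[M→φ5] = [T, F]
r2 m[P→φ1] = [T, F]
r2 m[P→φ2] = [T, F]
r2 m[P→φ3] = [T, F]
r3 m[φ0→D] = [F, T]
r3 m[φ0→M] = [T, F]
r3 m[φ1→D] = [T, T]
r3 m[φ1→P] = [T, F]
r3 m[φ2→M] = [T, F]
r3 m[φ2→P] = [T, F]
r3 m[φ3→D] = [T, T]
r3 m[φ3→P] = [T, F]
r3 m[φ4→D] = [T, F]
r3 m[φ4→M] = [F, T]
r3 m[φ5→D] = [F, T]
r3 m[φ5→M] = [T, F]
r3 m[D→φ0] = [F, T]
r3 m[D→φ1] = [F, T]
r3 m[D→φ3] = [F, T]
r3 m[D→φ4] = [F, T]
r3 m[D→φ5] = [F, T]
r3 m[M→φ0] = [T, F]
r3 m[M→φ2] = [T, F]
r3 m[M→φ4] = [T, F]
r3 m[M→φ5] = [T, F]
r3 m[P→φ1] = [T, F]
r3 m[P→φ2] = [T, F]
r3 m[P→φ3] = [T, F]
r4 m[φ0→D] = [F, T]
r4 m[φ0→M] = [T, F]
r4 m[φ1→D] = [T, T]
r4 m[φ1→P] = [T, F]
r4 m[φ2→M] = [T, F]
r4 m[φ2→P] = [T, F]
r4 m[φ3→D] = [T, T]
r4 m[φ3→P] = [T, F]
r4 m[φ4→D] = [T, F]
r4 m[φ4→M] = [F, T]
r4 m[φ5→D] = [F, T]
r4 m[φ5→M] = [T, F]
r4 m[D→φ0] = [F, F]
r4 m[D→φ1] = [F, F]
r4 m[D→φ3] = [F, F]
r4 m[D→φ4] = [F, T]
r4 m[D→φ5] = [F, F]
r4 m[M→φ0] = [F, F]
r4 m[M→φ2] = [F, F]
r4 m[M→φ4] = [T, F]
r4 m[M→φ5] = [F, F]
r4 m[P→φ1] = [T, F]
r4 m[P→φ2] = [T, F]
r4 m[P→φ3] = [T, F]
r5 m[φ0→D] = [F, F]
r5 m[φ0→M] = [F, F]
r5 m[φ1→D] = [T, T]
r5 m[φ1→P] = [F, F]
r5 m[φ2→M] = [T, F]
r5 m[φ2→P] = [F, F]
r5 m[φ3→D] = [T, T]
r5 m[φ3→P] = [F, F]
r5 m[φ4→D] = [T, F]
r5 m[φ4→M] = [F, T]
r5 m[φ5→D] = [F, F]
r5 m[φ5→M] = [F, F]
r5 m[D→φ0] = [F, F]
r5 m[D→φ1] = [F, F]
r5 m[D→φ3] = [F, F]
r5 m[D→φ4] = [F, T]
r5 m[D→φ5] = [F, F]
r5 m[M→φ0] = [F, F]
r5 m[M→φ2] = [F, F]
r5 m[M→φ4] = [T, F]
r5 m[M→φ5] = [F, F]
r5 m[P→φ1] = [T, F]
r5 m[P→φ2] = [T, F]
r5 m[P→φ3] = [T, F]
r6 m[φ0→D] = [F, F]
r6 m[φ0→M] = [F, F]
r6 m[φ1→D] = [T, T]
r6 m[φ1→P] = [F, F]
r6 m[φ2→M] = [T, F]
r6 m[φ2→P] = [F, F]
r6 m[φ3→D] = [T, T]
r6 m[φ3→P] = [F, F]
r6 m[φ4→D] = [T, F]
r6 m[φ4→M] = [F, T]
r6 m[φ5→D] = [F, F]
r6 m[φ5→M] = [F, F]
r6 m[D→φ0] = [F, F]
r6 m[D→φ1] = [F, F]
r6 m[D→φ3] = [F, F]
r6 m[D→φ4] = [F, F]
r6 m[D→φ5] = [F, F]
r6 m[M→φ0] = [F, F]
r6 m[M→φ2] = [F, F]
r6 m[M→φ4] = [F, F]
r6 m[M→φ5] = [F, F]
r6 m[P→φ1] = [F, F]
r6 m[P→φ2] = [F, F]
r6 m[P→φ3] = [F, F]
r7 m[φ0→D] = [F, F]
r7 m[φ0→M] = [F, F]
r7 m[φ1→D] = [F, F]
r7 m[φ1→P] = [F, F]
r7 m[φ2→M] = [F, F]
r7 m[φ2→P] = [F, F]
r7 m[φ3→D] = [F, F]
r7 m[φ3→P] = [F, F]
r7 m[φ4→D] = [F, F]
r7 m[φ4→M] = [F, F]
r7 m[φ5→D] = [F, F]
r7 m[φ5→M] = [F, F]
r7 m[D→φ0] = [F, F]
r7 m[D→φ1] = [F, F]
r7 m[D→φ3] = [F, F]
r7 m[D→φ4] = [F, F]
r7 m[D→φ5] = [F, F]
r7 m[M→φ0] = [F, F]
r7 m[M→φ2] = [F, F]
r7 m[M→φ4] = [F, F]
r7 m[M→φ5] = [F, F]
r7 m[P→φ1] = [F, F]
r7 m[P→φ2] = [F, F]
r7 m[P→φ3] = [F, F]
r8 m[φ0→D] = [F, F]
r8 m[φ0→M] = [F, F]
r8 m[φ1→D] = [F, F]
r8 m[φ1→P] = [F, F]
r8 m[φ2→M] = [F, F]
r8 m[φ2→P] = [F, F]
r8 m[φ3→D] = [F, F]
r8 m[φ3→P] = [F, F]
r8 m[φ4→D] = [F, F]
r8 m[φ4→M] = [F, F]
r8 m[φ5→D] = [F, F]
r8 m[φ5→M] = [F, F]
r8 m[D→φ0] = [F, F]
r8 m[D→φ1] = [F, F]
r8 m[D→φ3] = [F, F]
r8 m[D→φ4] = [F, F]
r8 m[D→φ5] = [F, F]
r8 m[M→φ0] = [F, F]
r8 m[M→φ2] = [F, F]
r8 m[M→φ4] = [F, F]
r8 m[M→φ5] = [F, F]
r8 m[P→φ1] = [F, F]
r8 m[P→φ2] = [F, F]
r8 m[P→φ3] = [F, F]
r9 m[φ0→D] = [F, F]
r9 m[φ0→M] = [F, F]
r9 m[φ1→D] = [F, F]
r9 m[φ1→P] = [F, F]
r9 m[φ2→M] = [F, F]
r9 m[φ2→P] = [F, F]
r9 m[φ3→D] = [F, F]
r9 m[φ3→P] = [F, F]
r9 m[φ4→D] = [F, F]
r9 m[φ4→M] = [F, F]
r9 m[φ5→D] = [F, F]
r9 m[φ5→M] = [F, F]
r9 m[D→φ0] = [F, F]
r9 m[D→φ1] = [F, F]
r9 m[D→φ3] = [F, F]
r9 m[D→φ4] = [F, F]
r9 m[D→φ5] = [F, F]
r9 m[M→φ0] = [F, F]
r9 m[M→φ2] = [F, F]
r9 m[M→φ4] = [F, F]
r9 m[M→φ5] = [F, F]
r9 m[P→φ1] = [F, F]
r9 m[P→φ2] = [F, F]
r9 m[P→φ3] = [F, F]
fixed point reached at round 8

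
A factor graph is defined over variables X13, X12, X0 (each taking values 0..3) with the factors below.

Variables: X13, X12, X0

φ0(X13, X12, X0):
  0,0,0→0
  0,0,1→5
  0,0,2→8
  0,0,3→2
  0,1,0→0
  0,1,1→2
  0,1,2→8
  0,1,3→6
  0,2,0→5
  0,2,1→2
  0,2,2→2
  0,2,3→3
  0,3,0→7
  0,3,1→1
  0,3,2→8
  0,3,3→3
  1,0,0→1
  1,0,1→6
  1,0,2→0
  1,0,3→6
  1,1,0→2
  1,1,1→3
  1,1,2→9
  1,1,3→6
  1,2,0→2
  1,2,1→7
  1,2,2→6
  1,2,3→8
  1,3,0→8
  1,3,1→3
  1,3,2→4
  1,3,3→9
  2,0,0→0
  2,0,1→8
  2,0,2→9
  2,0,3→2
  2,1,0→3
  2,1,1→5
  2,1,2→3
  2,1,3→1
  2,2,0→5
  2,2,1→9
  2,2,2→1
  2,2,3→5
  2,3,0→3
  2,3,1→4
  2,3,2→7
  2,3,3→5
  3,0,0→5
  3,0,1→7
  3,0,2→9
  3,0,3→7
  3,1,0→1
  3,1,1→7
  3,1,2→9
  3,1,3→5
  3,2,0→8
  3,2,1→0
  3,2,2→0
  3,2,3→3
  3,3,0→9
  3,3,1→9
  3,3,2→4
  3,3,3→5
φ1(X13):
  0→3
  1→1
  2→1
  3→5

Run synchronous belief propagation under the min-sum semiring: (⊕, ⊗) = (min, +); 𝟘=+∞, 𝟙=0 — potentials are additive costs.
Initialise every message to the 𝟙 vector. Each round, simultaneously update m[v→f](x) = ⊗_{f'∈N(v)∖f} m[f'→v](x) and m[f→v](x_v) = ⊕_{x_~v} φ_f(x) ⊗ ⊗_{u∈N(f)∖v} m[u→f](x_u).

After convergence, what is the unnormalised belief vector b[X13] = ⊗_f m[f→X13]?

b[X13] = [3, 1, 1, 5]

init: all messages = 𝟙 over 4 values
r1 m[φ0→X13] = [0, 0, 0, 0]
r1 m[φ0→X12] = [0, 0, 0, 1]
r1 m[φ0→X0] = [0, 0, 0, 1]
r1 m[φ1→X13] = [3, 1, 1, 5]
r1 m[X13→φ0] = [0, 0, 0, 0]
r1 m[X13→φ1] = [0, 0, 0, 0]
r1 m[X12→φ0] = [0, 0, 0, 0]
r1 m[X0→φ0] = [0, 0, 0, 0]
r2 m[φ0→X13] = [0, 0, 0, 0]
r2 m[φ0→X12] = [0, 0, 0, 1]
r2 m[φ0→X0] = [0, 0, 0, 1]
r2 m[φ1→X13] = [3, 1, 1, 5]
r2 m[X13→φ0] = [3, 1, 1, 5]
r2 m[X13→φ1] = [0, 0, 0, 0]
r2 m[X12→φ0] = [0, 0, 0, 0]
r2 m[X0→φ0] = [0, 0, 0, 0]
r3 m[φ0→X13] = [0, 0, 0, 0]
r3 m[φ0→X12] = [1, 2, 2, 4]
r3 m[φ0→X0] = [1, 4, 1, 2]
r3 m[φ1→X13] = [3, 1, 1, 5]
r3 m[X13→φ0] = [3, 1, 1, 5]
r3 m[X13→φ1] = [0, 0, 0, 0]
r3 m[X12→φ0] = [0, 0, 0, 0]
r3 m[X0→φ0] = [0, 0, 0, 0]
r4 m[φ0→X13] = [0, 0, 0, 0]
r4 m[φ0→X12] = [1, 2, 2, 4]
r4 m[φ0→X0] = [1, 4, 1, 2]
r4 m[φ1→X13] = [3, 1, 1, 5]
r4 m[X13→φ0] = [3, 1, 1, 5]
r4 m[X13→φ1] = [0, 0, 0, 0]
r4 m[X12→φ0] = [0, 0, 0, 0]
r4 m[X0→φ0] = [0, 0, 0, 0]
fixed point reached at round 4
b[X13] = ⊗ incoming = [3, 1, 1, 5]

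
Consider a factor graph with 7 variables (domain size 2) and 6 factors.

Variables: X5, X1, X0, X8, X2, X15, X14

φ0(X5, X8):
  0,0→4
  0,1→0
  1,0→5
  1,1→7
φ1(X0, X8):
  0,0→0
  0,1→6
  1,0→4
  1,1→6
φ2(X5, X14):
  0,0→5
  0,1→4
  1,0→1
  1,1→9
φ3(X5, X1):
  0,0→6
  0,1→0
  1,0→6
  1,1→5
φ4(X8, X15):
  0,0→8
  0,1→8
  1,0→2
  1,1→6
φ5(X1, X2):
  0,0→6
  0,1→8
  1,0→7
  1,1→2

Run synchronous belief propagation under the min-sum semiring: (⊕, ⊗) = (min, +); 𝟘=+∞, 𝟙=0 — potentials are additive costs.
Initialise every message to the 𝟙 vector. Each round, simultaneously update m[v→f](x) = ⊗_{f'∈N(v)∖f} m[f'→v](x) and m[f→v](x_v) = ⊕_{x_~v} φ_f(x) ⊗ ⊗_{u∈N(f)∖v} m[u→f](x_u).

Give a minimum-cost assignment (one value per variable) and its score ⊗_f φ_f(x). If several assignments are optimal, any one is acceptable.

assignment: (X5=0, X1=1, X0=0, X8=1, X2=1, X15=0, X14=1); score = 14

init: all messages = 𝟙 over 2 values
r1 m[φ0→X5] = [0, 5]
r1 m[φ0→X8] = [4, 0]
r1 m[φ1→X0] = [0, 4]
r1 m[φ1→X8] = [0, 6]
r1 m[φ2→X5] = [4, 1]
r1 m[φ2→X14] = [1, 4]
r1 m[φ3→X5] = [0, 5]
r1 m[φ3→X1] = [6, 0]
r1 m[φ4→X8] = [8, 2]
r1 m[φ4→X15] = [2, 6]
r1 m[φ5→X1] = [6, 2]
r1 m[φ5→X2] = [6, 2]
r1 m[X5→φ0] = [0, 0]
r1 m[X5→φ2] = [0, 0]
r1 m[X5→φ3] = [0, 0]
r1 m[X1→φ3] = [0, 0]
r1 m[X1→φ5] = [0, 0]
r1 m[X0→φ1] = [0, 0]
r1 m[X8→φ0] = [0, 0]
r1 m[X8→φ1] = [0, 0]
r1 m[X8→φ4] = [0, 0]
r1 m[X2→φ5] = [0, 0]
r1 m[X15→φ4] = [0, 0]
r1 m[X14→φ2] = [0, 0]
r2 m[φ0→X5] = [0, 5]
r2 m[φ0→X8] = [4, 0]
r2 m[φ1→X0] = [0, 4]
r2 m[φ1→X8] = [0, 6]
r2 m[φ2→X5] = [4, 1]
r2 m[φ2→X14] = [1, 4]
r2 m[φ3→X5] = [0, 5]
r2 m[φ3→X1] = [6, 0]
r2 m[φ4→X8] = [8, 2]
r2 m[φ4→X15] = [2, 6]
r2 m[φ5→X1] = [6, 2]
r2 m[φ5→X2] = [6, 2]
r2 m[X5→φ0] = [4, 6]
r2 m[X5→φ2] = [0, 10]
r2 m[X5→φ3] = [4, 6]
r2 m[X1→φ3] = [6, 2]
r2 m[X1→φ5] = [6, 0]
r2 m[X0→φ1] = [0, 0]
r2 m[X8→φ0] = [8, 8]
r2 m[X8→φ1] = [12, 2]
r2 m[X8→φ4] = [4, 6]
r2 m[X2→φ5] = [0, 0]
r2 m[X15→φ4] = [0, 0]
r2 m[X14→φ2] = [0, 0]
r3 m[φ0→X5] = [8, 13]
r3 m[φ0→X8] = [8, 4]
r3 m[φ1→X0] = [8, 8]
r3 m[φ1→X8] = [0, 6]
r3 m[φ2→X5] = [4, 1]
r3 m[φ2→X14] = [5, 4]
r3 m[φ3→X5] = [2, 7]
r3 m[φ3→X1] = [10, 4]
r3 m[φ4→X8] = [8, 2]
r3 m[φ4→X15] = [8, 12]
r3 m[φ5→X1] = [6, 2]
r3 m[φ5→X2] = [7, 2]
r3 m[X5→φ0] = [4, 6]
r3 m[X5→φ2] = [0, 10]
r3 m[X5→φ3] = [4, 6]
r3 m[X1→φ3] = [6, 2]
r3 m[X1→φ5] = [6, 0]
r3 m[X0→φ1] = [0, 0]
r3 m[X8→φ0] = [8, 8]
r3 m[X8→φ1] = [12, 2]
r3 m[X8→φ4] = [4, 6]
r3 m[X2→φ5] = [0, 0]
r3 m[X15→φ4] = [0, 0]
r3 m[X14→φ2] = [0, 0]
r4 m[φ0→X5] = [8, 13]
r4 m[φ0→X8] = [8, 4]
r4 m[φ1→X0] = [8, 8]
r4 m[φ1→X8] = [0, 6]
r4 m[φ2→X5] = [4, 1]
r4 m[φ2→X14] = [5, 4]
r4 m[φ3→X5] = [2, 7]
r4 m[φ3→X1] = [10, 4]
r4 m[φ4→X8] = [8, 2]
r4 m[φ4→X15] = [8, 12]
r4 m[φ5→X1] = [6, 2]
r4 m[φ5→X2] = [7, 2]
r4 m[X5→φ0] = [6, 8]
r4 m[X5→φ2] = [10, 20]
r4 m[X5→φ3] = [12, 14]
r4 m[X1→φ3] = [6, 2]
r4 m[X1→φ5] = [10, 4]
r4 m[X0→φ1] = [0, 0]
r4 m[X8→φ0] = [8, 8]
r4 m[X8→φ1] = [16, 6]
r4 m[X8→φ4] = [8, 10]
r4 m[X2→φ5] = [0, 0]
r4 m[X15→φ4] = [0, 0]
r4 m[X14→φ2] = [0, 0]
r5 m[φ0→X5] = [8, 13]
r5 m[φ0→X8] = [10, 6]
r5 m[φ1→X0] = [12, 12]
r5 m[φ1→X8] = [0, 6]
r5 m[φ2→X5] = [4, 1]
r5 m[φ2→X14] = [15, 14]
r5 m[φ3→X5] = [2, 7]
r5 m[φ3→X1] = [18, 12]
r5 m[φ4→X8] = [8, 2]
r5 m[φ4→X15] = [12, 16]
r5 m[φ5→X1] = [6, 2]
r5 m[φ5→X2] = [11, 6]
r5 m[X5→φ0] = [6, 8]
r5 m[X5→φ2] = [10, 20]
r5 m[X5→φ3] = [12, 14]
r5 m[X1→φ3] = [6, 2]
r5 m[X1→φ5] = [10, 4]
r5 m[X0→φ1] = [0, 0]
r5 m[X8→φ0] = [8, 8]
r5 m[X8→φ1] = [16, 6]
r5 m[X8→φ4] = [8, 10]
r5 m[X2→φ5] = [0, 0]
r5 m[X15→φ4] = [0, 0]
r5 m[X14→φ2] = [0, 0]
r6 m[φ0→X5] = [8, 13]
r6 m[φ0→X8] = [10, 6]
r6 m[φ1→X0] = [12, 12]
r6 m[φ1→X8] = [0, 6]
r6 m[φ2→X5] = [4, 1]
r6 m[φ2→X14] = [15, 14]
r6 m[φ3→X5] = [2, 7]
r6 m[φ3→X1] = [18, 12]
r6 m[φ4→X8] = [8, 2]
r6 m[φ4→X15] = [12, 16]
r6 m[φ5→X1] = [6, 2]
r6 m[φ5→X2] = [11, 6]
r6 m[X5→φ0] = [6, 8]
r6 m[X5→φ2] = [10, 20]
r6 m[X5→φ3] = [12, 14]
r6 m[X1→φ3] = [6, 2]
r6 m[X1→φ5] = [18, 12]
r6 m[X0→φ1] = [0, 0]
r6 m[X8→φ0] = [8, 8]
r6 m[X8→φ1] = [18, 8]
r6 m[X8→φ4] = [10, 12]
r6 m[X2→φ5] = [0, 0]
r6 m[X15→φ4] = [0, 0]
r6 m[X14→φ2] = [0, 0]
r7 m[φ0→X5] = [8, 13]
r7 m[φ0→X8] = [10, 6]
r7 m[φ1→X0] = [14, 14]
r7 m[φ1→X8] = [0, 6]
r7 m[φ2→X5] = [4, 1]
r7 m[φ2→X14] = [15, 14]
r7 m[φ3→X5] = [2, 7]
r7 m[φ3→X1] = [18, 12]
r7 m[φ4→X8] = [8, 2]
r7 m[φ4→X15] = [14, 18]
r7 m[φ5→X1] = [6, 2]
r7 m[φ5→X2] = [19, 14]
r7 m[X5→φ0] = [6, 8]
r7 m[X5→φ2] = [10, 20]
r7 m[X5→φ3] = [12, 14]
r7 m[X1→φ3] = [6, 2]
r7 m[X1→φ5] = [18, 12]
r7 m[X0→φ1] = [0, 0]
r7 m[X8→φ0] = [8, 8]
r7 m[X8→φ1] = [18, 8]
r7 m[X8→φ4] = [10, 12]
r7 m[X2→φ5] = [0, 0]
r7 m[X15→φ4] = [0, 0]
r7 m[X14→φ2] = [0, 0]
r8 m[φ0→X5] = [8, 13]
r8 m[φ0→X8] = [10, 6]
r8 m[φ1→X0] = [14, 14]
r8 m[φ1→X8] = [0, 6]
r8 m[φ2→X5] = [4, 1]
r8 m[φ2→X14] = [15, 14]
r8 m[φ3→X5] = [2, 7]
r8 m[φ3→X1] = [18, 12]
r8 m[φ4→X8] = [8, 2]
r8 m[φ4→X15] = [14, 18]
r8 m[φ5→X1] = [6, 2]
r8 m[φ5→X2] = [19, 14]
r8 m[X5→φ0] = [6, 8]
r8 m[X5→φ2] = [10, 20]
r8 m[X5→φ3] = [12, 14]
r8 m[X1→φ3] = [6, 2]
r8 m[X1→φ5] = [18, 12]
r8 m[X0→φ1] = [0, 0]
r8 m[X8→φ0] = [8, 8]
r8 m[X8→φ1] = [18, 8]
r8 m[X8→φ4] = [10, 12]
r8 m[X2→φ5] = [0, 0]
r8 m[X15→φ4] = [0, 0]
r8 m[X14→φ2] = [0, 0]
fixed point reached at round 8
traceback from X5: (X5=0, X1=1, X0=0, X8=1, X2=1, X15=0, X14=1), score=14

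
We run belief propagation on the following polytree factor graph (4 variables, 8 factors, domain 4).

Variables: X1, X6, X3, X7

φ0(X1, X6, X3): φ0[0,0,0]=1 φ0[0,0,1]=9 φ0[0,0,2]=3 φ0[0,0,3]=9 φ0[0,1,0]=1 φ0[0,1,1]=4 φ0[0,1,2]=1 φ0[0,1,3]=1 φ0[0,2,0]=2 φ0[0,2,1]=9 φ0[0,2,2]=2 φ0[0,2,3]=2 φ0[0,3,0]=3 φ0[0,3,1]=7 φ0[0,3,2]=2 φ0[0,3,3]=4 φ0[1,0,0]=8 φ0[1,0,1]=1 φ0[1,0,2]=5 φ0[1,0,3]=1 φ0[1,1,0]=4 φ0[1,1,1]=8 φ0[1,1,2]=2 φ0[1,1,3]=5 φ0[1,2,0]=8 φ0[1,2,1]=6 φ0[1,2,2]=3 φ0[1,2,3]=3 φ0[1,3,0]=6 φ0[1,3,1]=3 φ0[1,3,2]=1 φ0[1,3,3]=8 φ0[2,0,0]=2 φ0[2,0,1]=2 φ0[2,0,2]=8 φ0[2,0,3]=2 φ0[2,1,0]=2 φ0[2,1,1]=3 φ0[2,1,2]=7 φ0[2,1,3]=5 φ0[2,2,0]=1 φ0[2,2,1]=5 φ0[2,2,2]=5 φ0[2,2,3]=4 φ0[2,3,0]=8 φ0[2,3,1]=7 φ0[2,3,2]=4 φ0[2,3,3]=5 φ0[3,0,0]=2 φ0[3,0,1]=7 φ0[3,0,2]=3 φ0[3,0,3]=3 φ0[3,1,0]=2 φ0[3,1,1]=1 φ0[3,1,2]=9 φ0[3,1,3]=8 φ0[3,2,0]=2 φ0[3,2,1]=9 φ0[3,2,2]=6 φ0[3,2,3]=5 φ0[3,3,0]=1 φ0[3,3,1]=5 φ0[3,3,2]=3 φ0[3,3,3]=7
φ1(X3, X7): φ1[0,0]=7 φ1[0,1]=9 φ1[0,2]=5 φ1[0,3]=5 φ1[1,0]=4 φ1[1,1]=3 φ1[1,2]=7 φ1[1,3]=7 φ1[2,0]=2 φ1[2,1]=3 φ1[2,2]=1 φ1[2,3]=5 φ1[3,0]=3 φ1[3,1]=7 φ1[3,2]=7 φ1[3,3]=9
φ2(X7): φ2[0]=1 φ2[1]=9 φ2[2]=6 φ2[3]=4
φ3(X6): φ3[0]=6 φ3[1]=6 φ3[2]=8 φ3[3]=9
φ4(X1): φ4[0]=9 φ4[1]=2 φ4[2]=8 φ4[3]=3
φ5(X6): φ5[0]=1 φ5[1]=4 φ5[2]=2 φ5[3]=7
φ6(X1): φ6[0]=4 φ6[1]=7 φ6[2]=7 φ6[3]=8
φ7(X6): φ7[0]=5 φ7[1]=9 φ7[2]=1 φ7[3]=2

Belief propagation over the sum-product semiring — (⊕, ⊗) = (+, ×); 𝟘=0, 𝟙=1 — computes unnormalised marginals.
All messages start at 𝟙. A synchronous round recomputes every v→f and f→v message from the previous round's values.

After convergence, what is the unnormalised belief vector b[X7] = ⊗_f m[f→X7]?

init: all messages = 𝟙 over 4 values
r1 m[φ0→X1] = [60, 72, 70, 73]
r1 m[φ0→X6] = [66, 63, 72, 74]
r1 m[φ0→X3] = [53, 86, 64, 72]
r1 m[φ1→X3] = [26, 21, 11, 26]
r1 m[φ1→X7] = [16, 22, 20, 26]
r1 m[φ2→X7] = [1, 9, 6, 4]
r1 m[φ3→X6] = [6, 6, 8, 9]
r1 m[φ4→X1] = [9, 2, 8, 3]
r1 m[φ5→X6] = [1, 4, 2, 7]
r1 m[φ6→X1] = [4, 7, 7, 8]
r1 m[φ7→X6] = [5, 9, 1, 2]
r1 m[X1→φ0] = [1, 1, 1, 1]
r1 m[X1→φ4] = [1, 1, 1, 1]
r1 m[X1→φ6] = [1, 1, 1, 1]
r1 m[X6→φ0] = [1, 1, 1, 1]
r1 m[X6→φ3] = [1, 1, 1, 1]
r1 m[X6→φ5] = [1, 1, 1, 1]
r1 m[X6→φ7] = [1, 1, 1, 1]
r1 m[X3→φ0] = [1, 1, 1, 1]
r1 m[X3→φ1] = [1, 1, 1, 1]
r1 m[X7→φ1] = [1, 1, 1, 1]
r1 m[X7→φ2] = [1, 1, 1, 1]
r2 m[φ0→X1] = [60, 72, 70, 73]
r2 m[φ0→X6] = [66, 63, 72, 74]
r2 m[φ0→X3] = [53, 86, 64, 72]
r2 m[φ1→X3] = [26, 21, 11, 26]
r2 m[φ1→X7] = [16, 22, 20, 26]
r2 m[φ2→X7] = [1, 9, 6, 4]
r2 m[φ3→X6] = [6, 6, 8, 9]
r2 m[φ4→X1] = [9, 2, 8, 3]
r2 m[φ5→X6] = [1, 4, 2, 7]
r2 m[φ6→X1] = [4, 7, 7, 8]
r2 m[φ7→X6] = [5, 9, 1, 2]
r2 m[X1→φ0] = [36, 14, 56, 24]
r2 m[X1→φ4] = [240, 504, 490, 584]
r2 m[X1→φ6] = [540, 144, 560, 219]
r2 m[X6→φ0] = [30, 216, 16, 126]
r2 m[X6→φ3] = [330, 2268, 144, 1036]
r2 m[X6→φ5] = [1980, 3402, 576, 1332]
r2 m[X6→φ7] = [396, 1512, 1152, 4662]
r2 m[X3→φ0] = [26, 21, 11, 26]
r2 m[X3→φ1] = [53, 86, 64, 72]
r2 m[X7→φ1] = [1, 9, 6, 4]
r2 m[X7→φ2] = [16, 22, 20, 26]
r3 m[φ0→X1] = [95478, 163192, 147866, 141968]
r3 m[φ0→X6] = [42236, 38380, 44298, 56696]
r3 m[φ0→X3] = [151944, 231328, 222832, 236540]
r3 m[φ1→X3] = [138, 101, 55, 144]
r3 m[φ1→X7] = [1059, 1431, 1435, 1835]
r3 m[φ2→X7] = [1, 9, 6, 4]
r3 m[φ3→X6] = [6, 6, 8, 9]
r3 m[φ4→X1] = [9, 2, 8, 3]
r3 m[φ5→X6] = [1, 4, 2, 7]
r3 m[φ6→X1] = [4, 7, 7, 8]
r3 m[φ7→X6] = [5, 9, 1, 2]
r3 m[X1→φ0] = [36, 14, 56, 24]
r3 m[X1→φ4] = [240, 504, 490, 584]
r3 m[X1→φ6] = [540, 144, 560, 219]
r3 m[X6→φ0] = [30, 216, 16, 126]
r3 m[X6→φ3] = [330, 2268, 144, 1036]
r3 m[X6→φ5] = [1980, 3402, 576, 1332]
r3 m[X6→φ7] = [396, 1512, 1152, 4662]
r3 m[X3→φ0] = [26, 21, 11, 26]
r3 m[X3→φ1] = [53, 86, 64, 72]
r3 m[X7→φ1] = [1, 9, 6, 4]
r3 m[X7→φ2] = [16, 22, 20, 26]
r4 m[φ0→X1] = [95478, 163192, 147866, 141968]
r4 m[φ0→X6] = [42236, 38380, 44298, 56696]
r4 m[φ0→X3] = [151944, 231328, 222832, 236540]
r4 m[φ1→X3] = [138, 101, 55, 144]
r4 m[φ1→X7] = [1059, 1431, 1435, 1835]
r4 m[φ2→X7] = [1, 9, 6, 4]
r4 m[φ3→X6] = [6, 6, 8, 9]
r4 m[φ4→X1] = [9, 2, 8, 3]
r4 m[φ5→X6] = [1, 4, 2, 7]
r4 m[φ6→X1] = [4, 7, 7, 8]
r4 m[φ7→X6] = [5, 9, 1, 2]
r4 m[X1→φ0] = [36, 14, 56, 24]
r4 m[X1→φ4] = [381912, 1142344, 1035062, 1135744]
r4 m[X1→φ6] = [859302, 326384, 1182928, 425904]
r4 m[X6→φ0] = [30, 216, 16, 126]
r4 m[X6→φ3] = [211180, 1381680, 88596, 793744]
r4 m[X6→φ5] = [1267080, 2072520, 354384, 1020528]
r4 m[X6→φ7] = [253416, 921120, 708768, 3571848]
r4 m[X3→φ0] = [138, 101, 55, 144]
r4 m[X3→φ1] = [151944, 231328, 222832, 236540]
r4 m[X7→φ1] = [1, 9, 6, 4]
r4 m[X7→φ2] = [1059, 1431, 1435, 1835]
r5 m[φ0→X1] = [488306, 853260, 770454, 749160]
r5 m[φ0→X6] = [218480, 200216, 226590, 295424]
r5 m[φ0→X3] = [151944, 231328, 222832, 236540]
r5 m[φ1→X3] = [138, 101, 55, 144]
r5 m[φ1→X7] = [3144204, 4385756, 4257628, 5622036]
r5 m[φ2→X7] = [1, 9, 6, 4]
r5 m[φ3→X6] = [6, 6, 8, 9]
r5 m[φ4→X1] = [9, 2, 8, 3]
r5 m[φ5→X6] = [1, 4, 2, 7]
r5 m[φ6→X1] = [4, 7, 7, 8]
r5 m[φ7→X6] = [5, 9, 1, 2]
r5 m[X1→φ0] = [36, 14, 56, 24]
r5 m[X1→φ4] = [381912, 1142344, 1035062, 1135744]
r5 m[X1→φ6] = [859302, 326384, 1182928, 425904]
r5 m[X6→φ0] = [30, 216, 16, 126]
r5 m[X6→φ3] = [211180, 1381680, 88596, 793744]
r5 m[X6→φ5] = [1267080, 2072520, 354384, 1020528]
r5 m[X6→φ7] = [253416, 921120, 708768, 3571848]
r5 m[X3→φ0] = [138, 101, 55, 144]
r5 m[X3→φ1] = [151944, 231328, 222832, 236540]
r5 m[X7→φ1] = [1, 9, 6, 4]
r5 m[X7→φ2] = [1059, 1431, 1435, 1835]
r6 m[φ0→X1] = [488306, 853260, 770454, 749160]
r6 m[φ0→X6] = [218480, 200216, 226590, 295424]
r6 m[φ0→X3] = [151944, 231328, 222832, 236540]
r6 m[φ1→X3] = [138, 101, 55, 144]
r6 m[φ1→X7] = [3144204, 4385756, 4257628, 5622036]
r6 m[φ2→X7] = [1, 9, 6, 4]
r6 m[φ3→X6] = [6, 6, 8, 9]
r6 m[φ4→X1] = [9, 2, 8, 3]
r6 m[φ5→X6] = [1, 4, 2, 7]
r6 m[φ6→X1] = [4, 7, 7, 8]
r6 m[φ7→X6] = [5, 9, 1, 2]
r6 m[X1→φ0] = [36, 14, 56, 24]
r6 m[X1→φ4] = [1953224, 5972820, 5393178, 5993280]
r6 m[X1→φ6] = [4394754, 1706520, 6163632, 2247480]
r6 m[X6→φ0] = [30, 216, 16, 126]
r6 m[X6→φ3] = [1092400, 7207776, 453180, 4135936]
r6 m[X6→φ5] = [6554400, 10811664, 1812720, 5317632]
r6 m[X6→φ7] = [1310880, 4805184, 3625440, 18611712]
r6 m[X3→φ0] = [138, 101, 55, 144]
r6 m[X3→φ1] = [151944, 231328, 222832, 236540]
r6 m[X7→φ1] = [1, 9, 6, 4]
r6 m[X7→φ2] = [3144204, 4385756, 4257628, 5622036]
r7 m[φ0→X1] = [488306, 853260, 770454, 749160]
r7 m[φ0→X6] = [218480, 200216, 226590, 295424]
r7 m[φ0→X3] = [151944, 231328, 222832, 236540]
r7 m[φ1→X3] = [138, 101, 55, 144]
r7 m[φ1→X7] = [3144204, 4385756, 4257628, 5622036]
r7 m[φ2→X7] = [1, 9, 6, 4]
r7 m[φ3→X6] = [6, 6, 8, 9]
r7 m[φ4→X1] = [9, 2, 8, 3]
r7 m[φ5→X6] = [1, 4, 2, 7]
r7 m[φ6→X1] = [4, 7, 7, 8]
r7 m[φ7→X6] = [5, 9, 1, 2]
r7 m[X1→φ0] = [36, 14, 56, 24]
r7 m[X1→φ4] = [1953224, 5972820, 5393178, 5993280]
r7 m[X1→φ6] = [4394754, 1706520, 6163632, 2247480]
r7 m[X6→φ0] = [30, 216, 16, 126]
r7 m[X6→φ3] = [1092400, 7207776, 453180, 4135936]
r7 m[X6→φ5] = [6554400, 10811664, 1812720, 5317632]
r7 m[X6→φ7] = [1310880, 4805184, 3625440, 18611712]
r7 m[X3→φ0] = [138, 101, 55, 144]
r7 m[X3→φ1] = [151944, 231328, 222832, 236540]
r7 m[X7→φ1] = [1, 9, 6, 4]
r7 m[X7→φ2] = [3144204, 4385756, 4257628, 5622036]
fixed point reached at round 7
b[X7] = ⊗ incoming = [3144204, 39471804, 25545768, 22488144]

b[X7] = [3144204, 39471804, 25545768, 22488144]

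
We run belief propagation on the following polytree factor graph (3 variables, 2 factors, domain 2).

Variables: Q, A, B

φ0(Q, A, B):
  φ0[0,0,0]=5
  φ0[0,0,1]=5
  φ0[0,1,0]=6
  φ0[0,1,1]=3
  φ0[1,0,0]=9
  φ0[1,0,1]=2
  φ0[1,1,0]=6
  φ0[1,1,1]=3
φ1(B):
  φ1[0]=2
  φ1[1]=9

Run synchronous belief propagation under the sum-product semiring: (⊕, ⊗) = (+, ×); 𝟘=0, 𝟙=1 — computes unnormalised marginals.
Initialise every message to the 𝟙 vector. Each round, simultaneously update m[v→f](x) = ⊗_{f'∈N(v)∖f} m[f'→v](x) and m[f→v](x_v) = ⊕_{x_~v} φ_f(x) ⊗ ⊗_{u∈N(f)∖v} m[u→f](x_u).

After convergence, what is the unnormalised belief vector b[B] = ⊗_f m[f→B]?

b[B] = [52, 117]

init: all messages = 𝟙 over 2 values
r1 m[φ0→Q] = [19, 20]
r1 m[φ0→A] = [21, 18]
r1 m[φ0→B] = [26, 13]
r1 m[φ1→B] = [2, 9]
r1 m[Q→φ0] = [1, 1]
r1 m[A→φ0] = [1, 1]
r1 m[B→φ0] = [1, 1]
r1 m[B→φ1] = [1, 1]
r2 m[φ0→Q] = [19, 20]
r2 m[φ0→A] = [21, 18]
r2 m[φ0→B] = [26, 13]
r2 m[φ1→B] = [2, 9]
r2 m[Q→φ0] = [1, 1]
r2 m[A→φ0] = [1, 1]
r2 m[B→φ0] = [2, 9]
r2 m[B→φ1] = [26, 13]
r3 m[φ0→Q] = [94, 75]
r3 m[φ0→A] = [91, 78]
r3 m[φ0→B] = [26, 13]
r3 m[φ1→B] = [2, 9]
r3 m[Q→φ0] = [1, 1]
r3 m[A→φ0] = [1, 1]
r3 m[B→φ0] = [2, 9]
r3 m[B→φ1] = [26, 13]
r4 m[φ0→Q] = [94, 75]
r4 m[φ0→A] = [91, 78]
r4 m[φ0→B] = [26, 13]
r4 m[φ1→B] = [2, 9]
r4 m[Q→φ0] = [1, 1]
r4 m[A→φ0] = [1, 1]
r4 m[B→φ0] = [2, 9]
r4 m[B→φ1] = [26, 13]
fixed point reached at round 4
b[B] = ⊗ incoming = [52, 117]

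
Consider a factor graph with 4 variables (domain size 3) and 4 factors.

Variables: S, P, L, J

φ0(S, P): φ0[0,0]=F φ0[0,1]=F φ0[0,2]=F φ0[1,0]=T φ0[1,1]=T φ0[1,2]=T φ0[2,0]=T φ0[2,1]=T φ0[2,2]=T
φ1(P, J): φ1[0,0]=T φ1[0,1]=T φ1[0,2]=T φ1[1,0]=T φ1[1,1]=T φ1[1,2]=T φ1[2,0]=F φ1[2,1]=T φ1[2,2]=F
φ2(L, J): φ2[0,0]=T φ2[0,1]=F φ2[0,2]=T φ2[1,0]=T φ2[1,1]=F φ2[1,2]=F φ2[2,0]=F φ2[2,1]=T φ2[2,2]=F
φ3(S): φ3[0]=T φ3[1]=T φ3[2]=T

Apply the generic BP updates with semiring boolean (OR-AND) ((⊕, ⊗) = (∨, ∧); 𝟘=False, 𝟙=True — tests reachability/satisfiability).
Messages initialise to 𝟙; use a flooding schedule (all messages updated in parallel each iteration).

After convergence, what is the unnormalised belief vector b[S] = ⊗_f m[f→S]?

init: all messages = 𝟙 over 3 values
r1 m[φ0→S] = [F, T, T]
r1 m[φ0→P] = [T, T, T]
r1 m[φ1→P] = [T, T, T]
r1 m[φ1→J] = [T, T, T]
r1 m[φ2→L] = [T, T, T]
r1 m[φ2→J] = [T, T, T]
r1 m[φ3→S] = [T, T, T]
r1 m[S→φ0] = [T, T, T]
r1 m[S→φ3] = [T, T, T]
r1 m[P→φ0] = [T, T, T]
r1 m[P→φ1] = [T, T, T]
r1 m[L→φ2] = [T, T, T]
r1 m[J→φ1] = [T, T, T]
r1 m[J→φ2] = [T, T, T]
r2 m[φ0→S] = [F, T, T]
r2 m[φ0→P] = [T, T, T]
r2 m[φ1→P] = [T, T, T]
r2 m[φ1→J] = [T, T, T]
r2 m[φ2→L] = [T, T, T]
r2 m[φ2→J] = [T, T, T]
r2 m[φ3→S] = [T, T, T]
r2 m[S→φ0] = [T, T, T]
r2 m[S→φ3] = [F, T, T]
r2 m[P→φ0] = [T, T, T]
r2 m[P→φ1] = [T, T, T]
r2 m[L→φ2] = [T, T, T]
r2 m[J→φ1] = [T, T, T]
r2 m[J→φ2] = [T, T, T]
r3 m[φ0→S] = [F, T, T]
r3 m[φ0→P] = [T, T, T]
r3 m[φ1→P] = [T, T, T]
r3 m[φ1→J] = [T, T, T]
r3 m[φ2→L] = [T, T, T]
r3 m[φ2→J] = [T, T, T]
r3 m[φ3→S] = [T, T, T]
r3 m[S→φ0] = [T, T, T]
r3 m[S→φ3] = [F, T, T]
r3 m[P→φ0] = [T, T, T]
r3 m[P→φ1] = [T, T, T]
r3 m[L→φ2] = [T, T, T]
r3 m[J→φ1] = [T, T, T]
r3 m[J→φ2] = [T, T, T]
fixed point reached at round 3
b[S] = ⊗ incoming = [F, T, T]

b[S] = [F, T, T]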